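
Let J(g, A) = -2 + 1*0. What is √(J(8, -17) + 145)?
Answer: √143 ≈ 11.958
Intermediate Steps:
J(g, A) = -2 (J(g, A) = -2 + 0 = -2)
√(J(8, -17) + 145) = √(-2 + 145) = √143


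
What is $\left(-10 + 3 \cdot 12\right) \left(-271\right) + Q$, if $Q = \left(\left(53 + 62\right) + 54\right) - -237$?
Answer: $-6640$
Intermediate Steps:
$Q = 406$ ($Q = \left(115 + 54\right) + 237 = 169 + 237 = 406$)
$\left(-10 + 3 \cdot 12\right) \left(-271\right) + Q = \left(-10 + 3 \cdot 12\right) \left(-271\right) + 406 = \left(-10 + 36\right) \left(-271\right) + 406 = 26 \left(-271\right) + 406 = -7046 + 406 = -6640$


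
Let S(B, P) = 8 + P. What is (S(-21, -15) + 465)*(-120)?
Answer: -54960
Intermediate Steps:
(S(-21, -15) + 465)*(-120) = ((8 - 15) + 465)*(-120) = (-7 + 465)*(-120) = 458*(-120) = -54960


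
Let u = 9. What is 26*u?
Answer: 234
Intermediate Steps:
26*u = 26*9 = 234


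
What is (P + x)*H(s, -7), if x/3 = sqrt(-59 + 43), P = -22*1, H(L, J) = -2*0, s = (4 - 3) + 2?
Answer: 0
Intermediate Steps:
s = 3 (s = 1 + 2 = 3)
H(L, J) = 0
P = -22
x = 12*I (x = 3*sqrt(-59 + 43) = 3*sqrt(-16) = 3*(4*I) = 12*I ≈ 12.0*I)
(P + x)*H(s, -7) = (-22 + 12*I)*0 = 0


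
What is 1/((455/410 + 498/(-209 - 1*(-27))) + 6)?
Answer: 7462/32635 ≈ 0.22865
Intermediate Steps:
1/((455/410 + 498/(-209 - 1*(-27))) + 6) = 1/((455*(1/410) + 498/(-209 + 27)) + 6) = 1/((91/82 + 498/(-182)) + 6) = 1/((91/82 + 498*(-1/182)) + 6) = 1/((91/82 - 249/91) + 6) = 1/(-12137/7462 + 6) = 1/(32635/7462) = 7462/32635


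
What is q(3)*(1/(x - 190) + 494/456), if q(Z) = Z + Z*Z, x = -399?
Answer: 7645/589 ≈ 12.980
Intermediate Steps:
q(Z) = Z + Z²
q(3)*(1/(x - 190) + 494/456) = (3*(1 + 3))*(1/(-399 - 190) + 494/456) = (3*4)*(1/(-589) + 494*(1/456)) = 12*(-1/589 + 13/12) = 12*(7645/7068) = 7645/589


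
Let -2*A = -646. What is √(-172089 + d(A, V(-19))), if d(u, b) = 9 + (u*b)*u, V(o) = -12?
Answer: 2*I*√356007 ≈ 1193.3*I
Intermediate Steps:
A = 323 (A = -½*(-646) = 323)
d(u, b) = 9 + b*u² (d(u, b) = 9 + (b*u)*u = 9 + b*u²)
√(-172089 + d(A, V(-19))) = √(-172089 + (9 - 12*323²)) = √(-172089 + (9 - 12*104329)) = √(-172089 + (9 - 1251948)) = √(-172089 - 1251939) = √(-1424028) = 2*I*√356007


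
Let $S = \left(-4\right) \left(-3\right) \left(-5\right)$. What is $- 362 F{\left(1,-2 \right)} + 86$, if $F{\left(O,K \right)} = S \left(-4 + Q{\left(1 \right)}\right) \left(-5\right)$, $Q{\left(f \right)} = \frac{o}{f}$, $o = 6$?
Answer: $-217114$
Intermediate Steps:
$Q{\left(f \right)} = \frac{6}{f}$
$S = -60$ ($S = 12 \left(-5\right) = -60$)
$F{\left(O,K \right)} = 600$ ($F{\left(O,K \right)} = - 60 \left(-4 + \frac{6}{1}\right) \left(-5\right) = - 60 \left(-4 + 6 \cdot 1\right) \left(-5\right) = - 60 \left(-4 + 6\right) \left(-5\right) = - 60 \cdot 2 \left(-5\right) = \left(-60\right) \left(-10\right) = 600$)
$- 362 F{\left(1,-2 \right)} + 86 = \left(-362\right) 600 + 86 = -217200 + 86 = -217114$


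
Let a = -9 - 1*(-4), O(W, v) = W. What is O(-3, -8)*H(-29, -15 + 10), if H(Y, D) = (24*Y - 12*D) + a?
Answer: 1923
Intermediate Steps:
a = -5 (a = -9 + 4 = -5)
H(Y, D) = -5 - 12*D + 24*Y (H(Y, D) = (24*Y - 12*D) - 5 = (-12*D + 24*Y) - 5 = -5 - 12*D + 24*Y)
O(-3, -8)*H(-29, -15 + 10) = -3*(-5 - 12*(-15 + 10) + 24*(-29)) = -3*(-5 - 12*(-5) - 696) = -3*(-5 + 60 - 696) = -3*(-641) = 1923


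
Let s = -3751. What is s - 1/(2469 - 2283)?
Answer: -697687/186 ≈ -3751.0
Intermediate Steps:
s - 1/(2469 - 2283) = -3751 - 1/(2469 - 2283) = -3751 - 1/186 = -697687/186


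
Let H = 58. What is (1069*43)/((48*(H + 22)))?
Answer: 45967/3840 ≈ 11.971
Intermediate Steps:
(1069*43)/((48*(H + 22))) = (1069*43)/((48*(58 + 22))) = 45967/((48*80)) = 45967/3840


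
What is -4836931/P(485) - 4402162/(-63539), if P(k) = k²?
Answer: 728164797641/14945961275 ≈ 48.720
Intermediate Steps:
-4836931/P(485) - 4402162/(-63539) = -4836931/(485²) - 4402162/(-63539) = -4836931/235225 - 4402162*(-1/63539) = -4836931*1/235225 + 4402162/63539 = -4836931/235225 + 4402162/63539 = 728164797641/14945961275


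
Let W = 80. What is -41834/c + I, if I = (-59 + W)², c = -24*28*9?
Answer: 1354501/3024 ≈ 447.92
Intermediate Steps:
c = -6048 (c = -672*9 = -6048)
I = 441 (I = (-59 + 80)² = 21² = 441)
-41834/c + I = -41834/(-6048) + 441 = -41834*(-1/6048) + 441 = 20917/3024 + 441 = 1354501/3024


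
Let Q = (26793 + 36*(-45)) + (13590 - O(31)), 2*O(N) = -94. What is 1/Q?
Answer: 1/38810 ≈ 2.5767e-5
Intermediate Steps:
O(N) = -47 (O(N) = (½)*(-94) = -47)
Q = 38810 (Q = (26793 + 36*(-45)) + (13590 - 1*(-47)) = (26793 - 1620) + (13590 + 47) = 25173 + 13637 = 38810)
1/Q = 1/38810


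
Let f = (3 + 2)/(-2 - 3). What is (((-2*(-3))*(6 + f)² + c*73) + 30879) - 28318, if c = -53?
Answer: -1158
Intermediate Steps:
f = -1 (f = 5/(-5) = 5*(-⅕) = -1)
(((-2*(-3))*(6 + f)² + c*73) + 30879) - 28318 = (((-2*(-3))*(6 - 1)² - 53*73) + 30879) - 28318 = ((6*5² - 3869) + 30879) - 28318 = ((6*25 - 3869) + 30879) - 28318 = ((150 - 3869) + 30879) - 28318 = (-3719 + 30879) - 28318 = 27160 - 28318 = -1158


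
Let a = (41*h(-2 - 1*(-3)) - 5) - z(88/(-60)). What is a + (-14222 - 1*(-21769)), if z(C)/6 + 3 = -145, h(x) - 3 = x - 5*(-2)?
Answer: 9004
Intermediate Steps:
h(x) = 13 + x (h(x) = 3 + (x - 5*(-2)) = 3 + (x + 10) = 3 + (10 + x) = 13 + x)
z(C) = -888 (z(C) = -18 + 6*(-145) = -18 - 870 = -888)
a = 1457 (a = (41*(13 + (-2 - 1*(-3))) - 5) - 1*(-888) = (41*(13 + (-2 + 3)) - 5) + 888 = (41*(13 + 1) - 5) + 888 = (41*14 - 5) + 888 = (574 - 5) + 888 = 569 + 888 = 1457)
a + (-14222 - 1*(-21769)) = 1457 + (-14222 - 1*(-21769)) = 1457 + (-14222 + 21769) = 1457 + 7547 = 9004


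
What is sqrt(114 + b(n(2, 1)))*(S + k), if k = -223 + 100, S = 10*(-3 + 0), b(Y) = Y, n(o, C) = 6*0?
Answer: -153*sqrt(114) ≈ -1633.6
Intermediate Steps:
n(o, C) = 0
S = -30 (S = 10*(-3) = -30)
k = -123
sqrt(114 + b(n(2, 1)))*(S + k) = sqrt(114 + 0)*(-30 - 123) = sqrt(114)*(-153) = -153*sqrt(114)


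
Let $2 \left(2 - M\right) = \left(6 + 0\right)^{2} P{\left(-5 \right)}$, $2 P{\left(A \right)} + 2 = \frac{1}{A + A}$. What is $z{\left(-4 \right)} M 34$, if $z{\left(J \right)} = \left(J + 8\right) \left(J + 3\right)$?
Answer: $- \frac{14212}{5} \approx -2842.4$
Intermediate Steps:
$P{\left(A \right)} = -1 + \frac{1}{4 A}$ ($P{\left(A \right)} = -1 + \frac{1}{2 \left(A + A\right)} = -1 + \frac{1}{2 \cdot 2 A} = -1 + \frac{\frac{1}{2} \frac{1}{A}}{2} = -1 + \frac{1}{4 A}$)
$z{\left(J \right)} = \left(3 + J\right) \left(8 + J\right)$ ($z{\left(J \right)} = \left(8 + J\right) \left(3 + J\right) = \left(3 + J\right) \left(8 + J\right)$)
$M = \frac{209}{10}$ ($M = 2 - \frac{\left(6 + 0\right)^{2} \frac{\frac{1}{4} - -5}{-5}}{2} = 2 - \frac{6^{2} \left(- \frac{\frac{1}{4} + 5}{5}\right)}{2} = 2 - \frac{36 \left(\left(- \frac{1}{5}\right) \frac{21}{4}\right)}{2} = 2 - \frac{36 \left(- \frac{21}{20}\right)}{2} = 2 - - \frac{189}{10} = 2 + \frac{189}{10} = \frac{209}{10} \approx 20.9$)
$z{\left(-4 \right)} M 34 = \left(24 + \left(-4\right)^{2} + 11 \left(-4\right)\right) \frac{209}{10} \cdot 34 = \left(24 + 16 - 44\right) \frac{209}{10} \cdot 34 = \left(-4\right) \frac{209}{10} \cdot 34 = \left(- \frac{418}{5}\right) 34 = - \frac{14212}{5}$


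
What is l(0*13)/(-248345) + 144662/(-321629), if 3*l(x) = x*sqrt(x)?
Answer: -20666/45947 ≈ -0.44978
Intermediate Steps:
l(x) = x**(3/2)/3 (l(x) = (x*sqrt(x))/3 = x**(3/2)/3)
l(0*13)/(-248345) + 144662/(-321629) = ((0*13)**(3/2)/3)/(-248345) + 144662/(-321629) = (0**(3/2)/3)*(-1/248345) + 144662*(-1/321629) = ((1/3)*0)*(-1/248345) - 20666/45947 = 0*(-1/248345) - 20666/45947 = 0 - 20666/45947 = -20666/45947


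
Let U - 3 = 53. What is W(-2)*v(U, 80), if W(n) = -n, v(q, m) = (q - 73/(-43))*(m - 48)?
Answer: 158784/43 ≈ 3692.7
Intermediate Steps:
U = 56 (U = 3 + 53 = 56)
v(q, m) = (-48 + m)*(73/43 + q) (v(q, m) = (q - 73*(-1/43))*(-48 + m) = (q + 73/43)*(-48 + m) = (73/43 + q)*(-48 + m) = (-48 + m)*(73/43 + q))
W(-2)*v(U, 80) = (-1*(-2))*(-3504/43 - 48*56 + (73/43)*80 + 80*56) = 2*(-3504/43 - 2688 + 5840/43 + 4480) = 2*(79392/43) = 158784/43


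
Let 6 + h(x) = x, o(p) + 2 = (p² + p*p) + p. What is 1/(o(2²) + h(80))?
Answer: 1/108 ≈ 0.0092593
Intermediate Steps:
o(p) = -2 + p + 2*p² (o(p) = -2 + ((p² + p*p) + p) = -2 + ((p² + p²) + p) = -2 + (2*p² + p) = -2 + (p + 2*p²) = -2 + p + 2*p²)
h(x) = -6 + x
1/(o(2²) + h(80)) = 1/((-2 + 2² + 2*(2²)²) + (-6 + 80)) = 1/((-2 + 4 + 2*4²) + 74) = 1/((-2 + 4 + 2*16) + 74) = 1/((-2 + 4 + 32) + 74) = 1/(34 + 74) = 1/108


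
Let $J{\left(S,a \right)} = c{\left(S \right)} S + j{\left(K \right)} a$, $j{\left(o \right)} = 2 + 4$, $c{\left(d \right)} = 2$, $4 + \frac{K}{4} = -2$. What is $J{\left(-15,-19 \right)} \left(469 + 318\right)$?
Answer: $-113328$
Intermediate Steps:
$K = -24$ ($K = -16 + 4 \left(-2\right) = -16 - 8 = -24$)
$j{\left(o \right)} = 6$
$J{\left(S,a \right)} = 2 S + 6 a$
$J{\left(-15,-19 \right)} \left(469 + 318\right) = \left(2 \left(-15\right) + 6 \left(-19\right)\right) \left(469 + 318\right) = \left(-30 - 114\right) 787 = \left(-144\right) 787 = -113328$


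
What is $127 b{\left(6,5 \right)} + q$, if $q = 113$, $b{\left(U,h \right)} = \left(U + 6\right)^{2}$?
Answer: $18401$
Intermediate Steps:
$b{\left(U,h \right)} = \left(6 + U\right)^{2}$
$127 b{\left(6,5 \right)} + q = 127 \left(6 + 6\right)^{2} + 113 = 127 \cdot 12^{2} + 113 = 127 \cdot 144 + 113 = 18288 + 113 = 18401$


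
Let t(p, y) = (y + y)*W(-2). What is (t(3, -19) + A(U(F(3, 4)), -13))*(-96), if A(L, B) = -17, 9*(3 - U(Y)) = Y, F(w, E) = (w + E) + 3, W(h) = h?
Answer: -5664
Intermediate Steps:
F(w, E) = 3 + E + w (F(w, E) = (E + w) + 3 = 3 + E + w)
U(Y) = 3 - Y/9
t(p, y) = -4*y (t(p, y) = (y + y)*(-2) = (2*y)*(-2) = -4*y)
(t(3, -19) + A(U(F(3, 4)), -13))*(-96) = (-4*(-19) - 17)*(-96) = (76 - 17)*(-96) = 59*(-96) = -5664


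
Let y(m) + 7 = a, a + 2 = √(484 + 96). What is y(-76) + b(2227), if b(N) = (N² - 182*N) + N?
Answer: 4556433 + 2*√145 ≈ 4.5565e+6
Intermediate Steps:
b(N) = N² - 181*N
a = -2 + 2*√145 (a = -2 + √(484 + 96) = -2 + √580 = -2 + 2*√145 ≈ 22.083)
y(m) = -9 + 2*√145 (y(m) = -7 + (-2 + 2*√145) = -9 + 2*√145)
y(-76) + b(2227) = (-9 + 2*√145) + 2227*(-181 + 2227) = (-9 + 2*√145) + 2227*2046 = (-9 + 2*√145) + 4556442 = 4556433 + 2*√145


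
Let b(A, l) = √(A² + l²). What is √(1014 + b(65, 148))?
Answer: √(1014 + √26129) ≈ 34.288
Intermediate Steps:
√(1014 + b(65, 148)) = √(1014 + √(65² + 148²)) = √(1014 + √(4225 + 21904)) = √(1014 + √26129)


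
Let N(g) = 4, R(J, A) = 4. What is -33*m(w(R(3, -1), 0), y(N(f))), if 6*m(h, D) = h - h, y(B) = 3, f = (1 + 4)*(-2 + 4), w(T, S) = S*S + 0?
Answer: 0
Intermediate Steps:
w(T, S) = S**2 (w(T, S) = S**2 + 0 = S**2)
f = 10 (f = 5*2 = 10)
m(h, D) = 0 (m(h, D) = (h - h)/6 = (1/6)*0 = 0)
-33*m(w(R(3, -1), 0), y(N(f))) = -33*0 = 0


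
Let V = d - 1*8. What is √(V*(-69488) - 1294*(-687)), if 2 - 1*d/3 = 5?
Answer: √2070274 ≈ 1438.8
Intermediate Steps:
d = -9 (d = 6 - 3*5 = 6 - 15 = -9)
V = -17 (V = -9 - 1*8 = -9 - 8 = -17)
√(V*(-69488) - 1294*(-687)) = √(-17*(-69488) - 1294*(-687)) = √(1181296 + 888978) = √2070274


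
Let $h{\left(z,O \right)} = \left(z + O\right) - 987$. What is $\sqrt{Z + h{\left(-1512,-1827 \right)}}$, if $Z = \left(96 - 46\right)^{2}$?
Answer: $i \sqrt{1826} \approx 42.732 i$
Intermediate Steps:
$h{\left(z,O \right)} = -987 + O + z$ ($h{\left(z,O \right)} = \left(O + z\right) - 987 = -987 + O + z$)
$Z = 2500$ ($Z = 50^{2} = 2500$)
$\sqrt{Z + h{\left(-1512,-1827 \right)}} = \sqrt{2500 - 4326} = \sqrt{-1826} = i \sqrt{1826}$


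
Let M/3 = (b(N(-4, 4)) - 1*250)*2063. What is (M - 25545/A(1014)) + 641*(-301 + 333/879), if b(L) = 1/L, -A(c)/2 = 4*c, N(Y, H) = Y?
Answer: -106133504585/60944 ≈ -1.7415e+6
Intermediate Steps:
A(c) = -8*c
M = -6195189/4 (M = 3*((1/(-4) - 1*250)*2063) = 3*((-1/4 - 250)*2063) = 3*(-1001/4*2063) = 3*(-2065063/4) = -6195189/4 ≈ -1.5488e+6)
(M - 25545/A(1014)) + 641*(-301 + 333/879) = (-6195189/4 - 25545/((-8*1014))) + 641*(-301 + 333/879) = (-6195189/4 - 25545/(-8112)) + 641*(-301 + 333*(1/879)) = (-6195189/4 - 25545*(-1/8112)) + 641*(-301 + 111/293) = (-6195189/4 + 655/208) + 641*(-88082/293) = -322149173/208 - 56460562/293 = -106133504585/60944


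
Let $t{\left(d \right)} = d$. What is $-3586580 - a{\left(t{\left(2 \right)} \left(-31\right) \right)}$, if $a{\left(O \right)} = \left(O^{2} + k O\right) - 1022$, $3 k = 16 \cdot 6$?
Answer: $-3587418$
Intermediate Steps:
$k = 32$ ($k = \frac{16 \cdot 6}{3} = \frac{1}{3} \cdot 96 = 32$)
$a{\left(O \right)} = -1022 + O^{2} + 32 O$ ($a{\left(O \right)} = \left(O^{2} + 32 O\right) - 1022 = -1022 + O^{2} + 32 O$)
$-3586580 - a{\left(t{\left(2 \right)} \left(-31\right) \right)} = -3586580 - \left(-1022 + \left(2 \left(-31\right)\right)^{2} + 32 \cdot 2 \left(-31\right)\right) = -3586580 - \left(-1022 + \left(-62\right)^{2} + 32 \left(-62\right)\right) = -3586580 - \left(-1022 + 3844 - 1984\right) = -3586580 - 838 = -3587418$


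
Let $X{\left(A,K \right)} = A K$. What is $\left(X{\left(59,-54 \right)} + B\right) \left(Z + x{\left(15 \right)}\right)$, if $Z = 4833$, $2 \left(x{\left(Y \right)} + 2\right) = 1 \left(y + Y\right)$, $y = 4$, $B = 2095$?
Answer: $- \frac{10561971}{2} \approx -5.281 \cdot 10^{6}$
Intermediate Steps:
$x{\left(Y \right)} = \frac{Y}{2}$ ($x{\left(Y \right)} = -2 + \frac{1 \left(4 + Y\right)}{2} = -2 + \frac{4 + Y}{2} = -2 + \left(2 + \frac{Y}{2}\right) = \frac{Y}{2}$)
$\left(X{\left(59,-54 \right)} + B\right) \left(Z + x{\left(15 \right)}\right) = \left(59 \left(-54\right) + 2095\right) \left(4833 + \frac{1}{2} \cdot 15\right) = \left(-3186 + 2095\right) \left(4833 + \frac{15}{2}\right) = \left(-1091\right) \frac{9681}{2} = - \frac{10561971}{2}$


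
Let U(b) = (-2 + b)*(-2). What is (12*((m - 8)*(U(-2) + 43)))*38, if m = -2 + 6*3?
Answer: 186048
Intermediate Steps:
U(b) = 4 - 2*b
m = 16 (m = -2 + 18 = 16)
(12*((m - 8)*(U(-2) + 43)))*38 = (12*((16 - 8)*((4 - 2*(-2)) + 43)))*38 = (12*(8*((4 + 4) + 43)))*38 = (12*(8*(8 + 43)))*38 = (12*(8*51))*38 = (12*408)*38 = 4896*38 = 186048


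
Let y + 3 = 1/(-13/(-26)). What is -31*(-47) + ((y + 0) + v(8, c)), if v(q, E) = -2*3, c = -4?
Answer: 1450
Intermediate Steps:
y = -1 (y = -3 + 1/(-13/(-26)) = -3 + 1/(-13*(-1/26)) = -3 + 1/(1/2) = -3 + 2 = -1)
v(q, E) = -6
-31*(-47) + ((y + 0) + v(8, c)) = -31*(-47) + ((-1 + 0) - 6) = 1457 + (-1 - 6) = 1457 - 7 = 1450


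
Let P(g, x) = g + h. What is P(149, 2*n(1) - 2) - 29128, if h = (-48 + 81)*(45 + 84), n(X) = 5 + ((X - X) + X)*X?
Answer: -24722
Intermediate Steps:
n(X) = 5 + X**2 (n(X) = 5 + (0 + X)*X = 5 + X*X = 5 + X**2)
h = 4257 (h = 33*129 = 4257)
P(g, x) = 4257 + g (P(g, x) = g + 4257 = 4257 + g)
P(149, 2*n(1) - 2) - 29128 = (4257 + 149) - 29128 = 4406 - 29128 = -24722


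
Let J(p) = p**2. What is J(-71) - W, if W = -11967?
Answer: 17008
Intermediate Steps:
J(-71) - W = (-71)**2 - 1*(-11967) = 5041 + 11967 = 17008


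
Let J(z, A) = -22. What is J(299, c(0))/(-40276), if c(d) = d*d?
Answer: 11/20138 ≈ 0.00054623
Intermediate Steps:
c(d) = d²
J(299, c(0))/(-40276) = -22/(-40276) = -22*(-1/40276) = 11/20138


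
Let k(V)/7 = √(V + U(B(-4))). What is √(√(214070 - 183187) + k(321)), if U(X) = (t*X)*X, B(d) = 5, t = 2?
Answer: √(√30883 + 7*√371) ≈ 17.623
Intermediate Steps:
U(X) = 2*X² (U(X) = (2*X)*X = 2*X²)
k(V) = 7*√(50 + V) (k(V) = 7*√(V + 2*5²) = 7*√(V + 2*25) = 7*√(V + 50) = 7*√(50 + V))
√(√(214070 - 183187) + k(321)) = √(√(214070 - 183187) + 7*√(50 + 321)) = √(√30883 + 7*√371)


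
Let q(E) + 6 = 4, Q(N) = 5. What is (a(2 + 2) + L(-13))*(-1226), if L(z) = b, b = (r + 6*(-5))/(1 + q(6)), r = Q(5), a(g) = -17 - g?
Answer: -4904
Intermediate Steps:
q(E) = -2 (q(E) = -6 + 4 = -2)
r = 5
b = 25 (b = (5 + 6*(-5))/(1 - 2) = (5 - 30)/(-1) = -25*(-1) = 25)
L(z) = 25
(a(2 + 2) + L(-13))*(-1226) = ((-17 - (2 + 2)) + 25)*(-1226) = ((-17 - 1*4) + 25)*(-1226) = ((-17 - 4) + 25)*(-1226) = (-21 + 25)*(-1226) = 4*(-1226) = -4904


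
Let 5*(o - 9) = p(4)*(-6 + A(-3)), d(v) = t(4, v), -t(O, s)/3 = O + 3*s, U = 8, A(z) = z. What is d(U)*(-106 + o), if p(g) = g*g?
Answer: 52836/5 ≈ 10567.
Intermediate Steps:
p(g) = g²
t(O, s) = -9*s - 3*O (t(O, s) = -3*(O + 3*s) = -9*s - 3*O)
d(v) = -12 - 9*v (d(v) = -9*v - 3*4 = -9*v - 12 = -12 - 9*v)
o = -99/5 (o = 9 + (4²*(-6 - 3))/5 = 9 + (16*(-9))/5 = 9 + (⅕)*(-144) = 9 - 144/5 = -99/5 ≈ -19.800)
d(U)*(-106 + o) = (-12 - 9*8)*(-106 - 99/5) = (-12 - 72)*(-629/5) = -84*(-629/5) = 52836/5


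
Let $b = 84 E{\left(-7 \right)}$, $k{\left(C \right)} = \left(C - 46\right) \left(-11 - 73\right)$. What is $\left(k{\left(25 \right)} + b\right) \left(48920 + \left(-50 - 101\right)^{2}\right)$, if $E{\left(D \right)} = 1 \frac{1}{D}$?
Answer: $125655192$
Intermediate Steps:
$E{\left(D \right)} = \frac{1}{D}$
$k{\left(C \right)} = 3864 - 84 C$ ($k{\left(C \right)} = \left(-46 + C\right) \left(-84\right) = 3864 - 84 C$)
$b = -12$ ($b = \frac{84}{-7} = 84 \left(- \frac{1}{7}\right) = -12$)
$\left(k{\left(25 \right)} + b\right) \left(48920 + \left(-50 - 101\right)^{2}\right) = \left(\left(3864 - 2100\right) - 12\right) \left(48920 + \left(-50 - 101\right)^{2}\right) = \left(\left(3864 - 2100\right) - 12\right) \left(48920 + \left(-151\right)^{2}\right) = \left(1764 - 12\right) \left(48920 + 22801\right) = 1752 \cdot 71721 = 125655192$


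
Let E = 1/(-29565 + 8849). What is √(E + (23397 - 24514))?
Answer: I*√119840884367/10358 ≈ 33.422*I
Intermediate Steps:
E = -1/20716 (E = 1/(-20716) = -1/20716 ≈ -4.8272e-5)
√(E + (23397 - 24514)) = √(-1/20716 + (23397 - 24514)) = √(-1/20716 - 1117) = √(-23139773/20716) = I*√119840884367/10358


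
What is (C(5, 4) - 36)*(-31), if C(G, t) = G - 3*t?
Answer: 1333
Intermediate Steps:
(C(5, 4) - 36)*(-31) = ((5 - 3*4) - 36)*(-31) = ((5 - 12) - 36)*(-31) = (-7 - 36)*(-31) = -43*(-31) = 1333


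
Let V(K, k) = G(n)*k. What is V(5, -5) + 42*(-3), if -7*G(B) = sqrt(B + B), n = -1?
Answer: -126 + 5*I*sqrt(2)/7 ≈ -126.0 + 1.0102*I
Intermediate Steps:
G(B) = -sqrt(2)*sqrt(B)/7 (G(B) = -sqrt(B + B)/7 = -sqrt(2)*sqrt(B)/7)
V(K, k) = -I*k*sqrt(2)/7 (V(K, k) = (-sqrt(2)*sqrt(-1)/7)*k = (-sqrt(2)*I/7)*k = (-I*sqrt(2)/7)*k = -I*k*sqrt(2)/7)
V(5, -5) + 42*(-3) = -1/7*I*(-5)*sqrt(2) + 42*(-3) = 5*I*sqrt(2)/7 - 126 = -126 + 5*I*sqrt(2)/7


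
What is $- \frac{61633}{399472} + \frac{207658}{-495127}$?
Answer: $- \frac{113469718967}{197789372944} \approx -0.57369$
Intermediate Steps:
$- \frac{61633}{399472} + \frac{207658}{-495127} = \left(-61633\right) \frac{1}{399472} + 207658 \left(- \frac{1}{495127}\right) = - \frac{61633}{399472} - \frac{207658}{495127} = - \frac{113469718967}{197789372944}$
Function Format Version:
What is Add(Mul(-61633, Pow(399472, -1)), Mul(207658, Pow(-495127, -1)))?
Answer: Rational(-113469718967, 197789372944) ≈ -0.57369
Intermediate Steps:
Add(Mul(-61633, Pow(399472, -1)), Mul(207658, Pow(-495127, -1))) = Add(Mul(-61633, Rational(1, 399472)), Mul(207658, Rational(-1, 495127))) = Add(Rational(-61633, 399472), Rational(-207658, 495127)) = Rational(-113469718967, 197789372944)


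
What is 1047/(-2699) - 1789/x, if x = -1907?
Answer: 2831882/5146993 ≈ 0.55020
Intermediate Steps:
1047/(-2699) - 1789/x = 1047/(-2699) - 1789/(-1907) = 1047*(-1/2699) - 1789*(-1/1907) = -1047/2699 + 1789/1907 = 2831882/5146993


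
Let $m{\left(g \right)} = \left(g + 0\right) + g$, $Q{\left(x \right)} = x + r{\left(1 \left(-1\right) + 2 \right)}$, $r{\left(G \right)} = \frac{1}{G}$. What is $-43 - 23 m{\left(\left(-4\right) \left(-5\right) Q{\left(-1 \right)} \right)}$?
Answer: $-43$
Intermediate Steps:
$Q{\left(x \right)} = 1 + x$ ($Q{\left(x \right)} = x + \frac{1}{1 \left(-1\right) + 2} = x + \frac{1}{-1 + 2} = x + 1^{-1} = x + 1 = 1 + x$)
$m{\left(g \right)} = 2 g$ ($m{\left(g \right)} = g + g = 2 g$)
$-43 - 23 m{\left(\left(-4\right) \left(-5\right) Q{\left(-1 \right)} \right)} = -43 - 23 \cdot 2 \left(-4\right) \left(-5\right) \left(1 - 1\right) = -43 - 23 \cdot 2 \cdot 20 \cdot 0 = -43 - 23 \cdot 2 \cdot 0 = -43 - 0 = -43 + 0 = -43$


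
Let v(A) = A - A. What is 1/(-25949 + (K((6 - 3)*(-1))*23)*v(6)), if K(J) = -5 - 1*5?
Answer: -1/25949 ≈ -3.8537e-5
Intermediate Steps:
v(A) = 0
K(J) = -10 (K(J) = -5 - 5 = -10)
1/(-25949 + (K((6 - 3)*(-1))*23)*v(6)) = 1/(-25949 - 10*23*0) = 1/(-25949 - 230*0) = 1/(-25949 + 0) = 1/(-25949) = -1/25949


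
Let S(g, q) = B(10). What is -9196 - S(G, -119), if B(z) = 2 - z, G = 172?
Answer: -9188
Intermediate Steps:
S(g, q) = -8 (S(g, q) = 2 - 1*10 = 2 - 10 = -8)
-9196 - S(G, -119) = -9196 - 1*(-8) = -9196 + 8 = -9188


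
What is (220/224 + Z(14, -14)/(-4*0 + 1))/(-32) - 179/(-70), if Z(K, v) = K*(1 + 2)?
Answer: 10877/8960 ≈ 1.2140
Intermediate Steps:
Z(K, v) = 3*K (Z(K, v) = K*3 = 3*K)
(220/224 + Z(14, -14)/(-4*0 + 1))/(-32) - 179/(-70) = (220/224 + (3*14)/(-4*0 + 1))/(-32) - 179/(-70) = (220*(1/224) + 42/(0 + 1))*(-1/32) - 179*(-1/70) = (55/56 + 42/1)*(-1/32) + 179/70 = (55/56 + 42*1)*(-1/32) + 179/70 = (55/56 + 42)*(-1/32) + 179/70 = (2407/56)*(-1/32) + 179/70 = -2407/1792 + 179/70 = 10877/8960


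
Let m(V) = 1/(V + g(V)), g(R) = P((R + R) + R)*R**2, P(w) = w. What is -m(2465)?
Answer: -1/44933686340 ≈ -2.2255e-11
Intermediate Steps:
g(R) = 3*R**3 (g(R) = ((R + R) + R)*R**2 = (2*R + R)*R**2 = (3*R)*R**2 = 3*R**3)
m(V) = 1/(V + 3*V**3)
-m(2465) = -1/(2465 + 3*2465**3) = -1/(2465 + 3*14977894625) = -1/(2465 + 44933683875) = -1/44933686340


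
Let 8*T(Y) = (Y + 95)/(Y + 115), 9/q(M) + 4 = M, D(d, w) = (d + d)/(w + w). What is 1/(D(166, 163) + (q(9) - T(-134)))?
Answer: 123880/317359 ≈ 0.39035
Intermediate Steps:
D(d, w) = d/w (D(d, w) = (2*d)/((2*w)) = (2*d)*(1/(2*w)) = d/w)
q(M) = 9/(-4 + M)
T(Y) = (95 + Y)/(8*(115 + Y)) (T(Y) = ((Y + 95)/(Y + 115))/8 = ((95 + Y)/(115 + Y))/8 = (95 + Y)/(8*(115 + Y)))
1/(D(166, 163) + (q(9) - T(-134))) = 1/(166/163 + (9/(-4 + 9) - (95 - 134)/(8*(115 - 134)))) = 1/(166*(1/163) + (9/5 - (-39)/(8*(-19)))) = 1/(166/163 + (9*(⅕) - (-1)*(-39)/(8*19))) = 1/(166/163 + (9/5 - 1*39/152)) = 1/(166/163 + (9/5 - 39/152)) = 1/(166/163 + 1173/760) = 1/(317359/123880) = 123880/317359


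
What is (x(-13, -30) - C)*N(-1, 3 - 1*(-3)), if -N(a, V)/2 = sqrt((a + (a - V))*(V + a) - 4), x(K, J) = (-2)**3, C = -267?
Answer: -1036*I*sqrt(11) ≈ -3436.0*I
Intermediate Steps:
x(K, J) = -8
N(a, V) = -2*sqrt(-4 + (V + a)*(-V + 2*a)) (N(a, V) = -2*sqrt((a + (a - V))*(V + a) - 4) = -2*sqrt((-V + 2*a)*(V + a) - 4) = -2*sqrt((V + a)*(-V + 2*a) - 4) = -2*sqrt(-4 + (V + a)*(-V + 2*a)))
(x(-13, -30) - C)*N(-1, 3 - 1*(-3)) = (-8 - 1*(-267))*(-2*sqrt(-4 - (3 - 1*(-3))**2 + 2*(-1)**2 + (3 - 1*(-3))*(-1))) = (-8 + 267)*(-2*sqrt(-4 - (3 + 3)**2 + 2*1 + (3 + 3)*(-1))) = 259*(-2*sqrt(-4 - 1*6**2 + 2 + 6*(-1))) = 259*(-2*sqrt(-4 - 1*36 + 2 - 6)) = 259*(-2*sqrt(-4 - 36 + 2 - 6)) = 259*(-4*I*sqrt(11)) = -1036*I*sqrt(11)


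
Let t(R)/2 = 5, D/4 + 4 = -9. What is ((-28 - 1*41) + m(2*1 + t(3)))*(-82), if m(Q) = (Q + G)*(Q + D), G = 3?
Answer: 54858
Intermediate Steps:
D = -52 (D = -16 + 4*(-9) = -16 - 36 = -52)
t(R) = 10 (t(R) = 2*5 = 10)
m(Q) = (-52 + Q)*(3 + Q) (m(Q) = (Q + 3)*(Q - 52) = (3 + Q)*(-52 + Q) = (-52 + Q)*(3 + Q))
((-28 - 1*41) + m(2*1 + t(3)))*(-82) = ((-28 - 1*41) + (-156 + (2*1 + 10)² - 49*(2*1 + 10)))*(-82) = ((-28 - 41) + (-156 + (2 + 10)² - 49*(2 + 10)))*(-82) = (-69 + (-156 + 12² - 49*12))*(-82) = (-69 + (-156 + 144 - 588))*(-82) = (-69 - 600)*(-82) = -669*(-82) = 54858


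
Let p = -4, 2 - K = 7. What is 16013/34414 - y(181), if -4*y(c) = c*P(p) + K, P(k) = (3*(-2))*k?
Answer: 74693199/68828 ≈ 1085.2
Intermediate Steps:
K = -5 (K = 2 - 1*7 = 2 - 7 = -5)
P(k) = -6*k
y(c) = 5/4 - 6*c (y(c) = -(c*(-6*(-4)) - 5)/4 = -(c*24 - 5)/4 = -(24*c - 5)/4 = -(-5 + 24*c)/4 = 5/4 - 6*c)
16013/34414 - y(181) = 16013/34414 - (5/4 - 6*181) = 16013*(1/34414) - (5/4 - 1086) = 16013/34414 - 1*(-4339/4) = 16013/34414 + 4339/4 = 74693199/68828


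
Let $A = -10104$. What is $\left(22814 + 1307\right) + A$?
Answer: $14017$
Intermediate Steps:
$\left(22814 + 1307\right) + A = \left(22814 + 1307\right) - 10104 = 24121 - 10104 = 14017$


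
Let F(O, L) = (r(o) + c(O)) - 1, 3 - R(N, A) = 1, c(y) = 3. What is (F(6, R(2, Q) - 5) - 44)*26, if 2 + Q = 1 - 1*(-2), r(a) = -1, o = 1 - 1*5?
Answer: -1118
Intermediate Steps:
o = -4 (o = 1 - 5 = -4)
Q = 1 (Q = -2 + (1 - 1*(-2)) = -2 + (1 + 2) = -2 + 3 = 1)
R(N, A) = 2 (R(N, A) = 3 - 1*1 = 3 - 1 = 2)
F(O, L) = 1 (F(O, L) = (-1 + 3) - 1 = 2 - 1 = 1)
(F(6, R(2, Q) - 5) - 44)*26 = (1 - 44)*26 = -43*26 = -1118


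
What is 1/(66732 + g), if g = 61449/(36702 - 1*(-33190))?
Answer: 69892/4664094393 ≈ 1.4985e-5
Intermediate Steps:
g = 61449/69892 (g = 61449/(36702 + 33190) = 61449/69892 ≈ 0.87920)
1/(66732 + g) = 1/(66732 + 61449/69892) = 1/(4664094393/69892) = 69892/4664094393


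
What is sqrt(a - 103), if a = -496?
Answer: I*sqrt(599) ≈ 24.474*I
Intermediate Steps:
sqrt(a - 103) = sqrt(-496 - 103) = sqrt(-599) = I*sqrt(599)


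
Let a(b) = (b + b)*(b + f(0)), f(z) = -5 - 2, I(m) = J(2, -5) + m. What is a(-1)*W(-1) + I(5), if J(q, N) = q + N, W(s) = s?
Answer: -14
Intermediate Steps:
J(q, N) = N + q
I(m) = -3 + m (I(m) = (-5 + 2) + m = -3 + m)
f(z) = -7
a(b) = 2*b*(-7 + b) (a(b) = (b + b)*(b - 7) = (2*b)*(-7 + b) = 2*b*(-7 + b))
a(-1)*W(-1) + I(5) = (2*(-1)*(-7 - 1))*(-1) + (-3 + 5) = (2*(-1)*(-8))*(-1) + 2 = 16*(-1) + 2 = -16 + 2 = -14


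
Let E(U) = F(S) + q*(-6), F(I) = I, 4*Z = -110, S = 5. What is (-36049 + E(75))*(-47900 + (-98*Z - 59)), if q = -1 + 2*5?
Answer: 1633939872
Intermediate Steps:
Z = -55/2 (Z = (¼)*(-110) = -55/2 ≈ -27.500)
q = 9 (q = -1 + 10 = 9)
E(U) = -49 (E(U) = 5 + 9*(-6) = 5 - 54 = -49)
(-36049 + E(75))*(-47900 + (-98*Z - 59)) = (-36049 - 49)*(-47900 + (-98*(-55/2) - 59)) = -36098*(-47900 + (2695 - 59)) = -36098*(-47900 + 2636) = -36098*(-45264) = 1633939872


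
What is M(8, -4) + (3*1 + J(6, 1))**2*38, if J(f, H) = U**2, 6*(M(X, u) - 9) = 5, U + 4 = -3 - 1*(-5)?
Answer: 11231/6 ≈ 1871.8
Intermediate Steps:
U = -2 (U = -4 + (-3 - 1*(-5)) = -4 + (-3 + 5) = -4 + 2 = -2)
M(X, u) = 59/6 (M(X, u) = 9 + (1/6)*5 = 9 + 5/6 = 59/6)
J(f, H) = 4 (J(f, H) = (-2)**2 = 4)
M(8, -4) + (3*1 + J(6, 1))**2*38 = 59/6 + (3*1 + 4)**2*38 = 59/6 + (3 + 4)**2*38 = 59/6 + 7**2*38 = 59/6 + 49*38 = 59/6 + 1862 = 11231/6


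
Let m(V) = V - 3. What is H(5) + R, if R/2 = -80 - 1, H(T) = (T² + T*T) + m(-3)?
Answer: -118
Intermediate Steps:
m(V) = -3 + V
H(T) = -6 + 2*T² (H(T) = (T² + T*T) + (-3 - 3) = (T² + T²) - 6 = 2*T² - 6 = -6 + 2*T²)
R = -162 (R = 2*(-80 - 1) = 2*(-81) = -162)
H(5) + R = (-6 + 2*5²) - 162 = (-6 + 2*25) - 162 = (-6 + 50) - 162 = 44 - 162 = -118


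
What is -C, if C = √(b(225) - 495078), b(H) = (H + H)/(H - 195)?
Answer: -3*I*√55007 ≈ -703.61*I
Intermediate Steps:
b(H) = 2*H/(-195 + H) (b(H) = (2*H)/(-195 + H) = 2*H/(-195 + H))
C = 3*I*√55007 (C = √(2*225/(-195 + 225) - 495078) = √(2*225/30 - 495078) = √(2*225*(1/30) - 495078) = √(15 - 495078) = √(-495063) = 3*I*√55007 ≈ 703.61*I)
-C = -3*I*√55007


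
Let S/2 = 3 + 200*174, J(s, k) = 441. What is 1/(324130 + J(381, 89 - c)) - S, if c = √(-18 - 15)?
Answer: -22592089025/324571 ≈ -69606.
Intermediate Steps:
c = I*√33 (c = √(-33) = I*√33 ≈ 5.7446*I)
S = 69606 (S = 2*(3 + 200*174) = 2*(3 + 34800) = 2*34803 = 69606)
1/(324130 + J(381, 89 - c)) - S = 1/(324130 + 441) - 1*69606 = 1/324571 - 69606 = -22592089025/324571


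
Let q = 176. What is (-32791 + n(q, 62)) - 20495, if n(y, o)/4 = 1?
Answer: -53282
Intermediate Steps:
n(y, o) = 4 (n(y, o) = 4*1 = 4)
(-32791 + n(q, 62)) - 20495 = (-32791 + 4) - 20495 = -32787 - 20495 = -53282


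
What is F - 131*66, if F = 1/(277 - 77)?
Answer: -1729199/200 ≈ -8646.0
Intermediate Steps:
F = 1/200 ≈ 0.0050000
F - 131*66 = 1/200 - 131*66 = 1/200 - 8646 = -1729199/200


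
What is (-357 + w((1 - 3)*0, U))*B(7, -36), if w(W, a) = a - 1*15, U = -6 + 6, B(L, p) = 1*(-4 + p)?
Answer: 14880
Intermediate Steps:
B(L, p) = -4 + p
U = 0
w(W, a) = -15 + a (w(W, a) = a - 15 = -15 + a)
(-357 + w((1 - 3)*0, U))*B(7, -36) = (-357 + (-15 + 0))*(-4 - 36) = (-357 - 15)*(-40) = -372*(-40) = 14880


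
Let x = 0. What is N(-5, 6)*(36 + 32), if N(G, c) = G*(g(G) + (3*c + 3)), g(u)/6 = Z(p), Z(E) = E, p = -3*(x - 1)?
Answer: -13260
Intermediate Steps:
p = 3 (p = -3*(0 - 1) = -3*(-1) = 3)
g(u) = 18 (g(u) = 6*3 = 18)
N(G, c) = G*(21 + 3*c) (N(G, c) = G*(18 + (3*c + 3)) = G*(18 + (3 + 3*c)) = G*(21 + 3*c))
N(-5, 6)*(36 + 32) = (3*(-5)*(7 + 6))*(36 + 32) = (3*(-5)*13)*68 = -195*68 = -13260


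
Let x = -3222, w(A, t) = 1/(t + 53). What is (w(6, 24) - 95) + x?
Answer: -255408/77 ≈ -3317.0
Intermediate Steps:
w(A, t) = 1/(53 + t)
(w(6, 24) - 95) + x = (1/(53 + 24) - 95) - 3222 = (1/77 - 95) - 3222 = -7314/77 - 3222 = -255408/77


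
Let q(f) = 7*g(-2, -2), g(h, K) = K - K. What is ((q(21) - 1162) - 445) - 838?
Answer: -2445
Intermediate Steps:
g(h, K) = 0
q(f) = 0 (q(f) = 7*0 = 0)
((q(21) - 1162) - 445) - 838 = ((0 - 1162) - 445) - 838 = (-1162 - 445) - 838 = -1607 - 838 = -2445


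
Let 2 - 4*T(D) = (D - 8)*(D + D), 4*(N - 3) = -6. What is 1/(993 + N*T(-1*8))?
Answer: 4/3591 ≈ 0.0011139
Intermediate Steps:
N = 3/2 (N = 3 + (¼)*(-6) = 3 - 3/2 = 3/2 ≈ 1.5000)
T(D) = ½ - D*(-8 + D)/2 (T(D) = ½ - (D - 8)*(D + D)/4 = ½ - (-8 + D)*2*D/4 = ½ - D*(-8 + D)/2)
1/(993 + N*T(-1*8)) = 1/(993 + 3*(½ + 4*(-1*8) - (-1*8)²/2)/2) = 1/(993 + 3*(½ + 4*(-8) - ½*(-8)²)/2) = 1/(993 + 3*(½ - 32 - ½*64)/2) = 1/(993 + 3*(½ - 32 - 32)/2) = 1/(993 + (3/2)*(-127/2)) = 1/(993 - 381/4) = 1/(3591/4) = 4/3591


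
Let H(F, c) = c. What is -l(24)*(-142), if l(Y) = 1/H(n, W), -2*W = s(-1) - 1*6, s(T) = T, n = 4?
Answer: 284/7 ≈ 40.571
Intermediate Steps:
W = 7/2 (W = -(-1 - 1*6)/2 = -(-1 - 6)/2 = -1/2*(-7) = 7/2 ≈ 3.5000)
l(Y) = 2/7 (l(Y) = 1/(7/2) = 2/7)
-l(24)*(-142) = -2*(-142)/7 = -1*(-284/7) = 284/7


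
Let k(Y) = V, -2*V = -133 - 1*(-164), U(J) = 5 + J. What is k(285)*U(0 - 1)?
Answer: -62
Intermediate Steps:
V = -31/2 (V = -(-133 - 1*(-164))/2 = -(-133 + 164)/2 = -1/2*31 = -31/2 ≈ -15.500)
k(Y) = -31/2
k(285)*U(0 - 1) = -31*(5 + (0 - 1))/2 = -31*(5 - 1)/2 = -31/2*4 = -62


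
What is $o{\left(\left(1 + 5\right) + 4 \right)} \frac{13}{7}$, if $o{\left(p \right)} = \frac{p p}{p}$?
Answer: $\frac{130}{7} \approx 18.571$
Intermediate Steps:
$o{\left(p \right)} = p$ ($o{\left(p \right)} = \frac{p^{2}}{p} = p$)
$o{\left(\left(1 + 5\right) + 4 \right)} \frac{13}{7} = \left(\left(1 + 5\right) + 4\right) \frac{13}{7} = \left(6 + 4\right) 13 \cdot \frac{1}{7} = 10 \cdot \frac{13}{7} = \frac{130}{7}$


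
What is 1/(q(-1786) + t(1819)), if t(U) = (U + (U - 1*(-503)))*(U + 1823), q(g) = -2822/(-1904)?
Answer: 56/844565315 ≈ 6.6306e-8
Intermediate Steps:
q(g) = 83/56 (q(g) = -2822*(-1/1904) = 83/56)
t(U) = (503 + 2*U)*(1823 + U) (t(U) = (U + (U + 503))*(1823 + U) = (U + (503 + U))*(1823 + U) = (503 + 2*U)*(1823 + U))
1/(q(-1786) + t(1819)) = 1/(83/56 + (916969 + 2*1819² + 4149*1819)) = 1/(83/56 + (916969 + 2*3308761 + 7547031)) = 1/(83/56 + (916969 + 6617522 + 7547031)) = 1/(83/56 + 15081522) = 1/(844565315/56) = 56/844565315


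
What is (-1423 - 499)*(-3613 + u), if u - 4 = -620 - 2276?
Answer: 12502610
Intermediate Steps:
u = -2892 (u = 4 + (-620 - 2276) = 4 - 2896 = -2892)
(-1423 - 499)*(-3613 + u) = (-1423 - 499)*(-3613 - 2892) = -1922*(-6505) = 12502610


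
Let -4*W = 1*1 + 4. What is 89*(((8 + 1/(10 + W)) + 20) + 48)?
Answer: 237096/35 ≈ 6774.2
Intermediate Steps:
W = -5/4 (W = -(1*1 + 4)/4 = -(1 + 4)/4 = -¼*5 = -5/4 ≈ -1.2500)
89*(((8 + 1/(10 + W)) + 20) + 48) = 89*(((8 + 1/(10 - 5/4)) + 20) + 48) = 89*(((8 + 1/(35/4)) + 20) + 48) = 89*(((8 + 4/35) + 20) + 48) = 89*((284/35 + 20) + 48) = 89*(984/35 + 48) = 89*(2664/35) = 237096/35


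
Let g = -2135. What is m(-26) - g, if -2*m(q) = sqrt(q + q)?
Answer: 2135 - I*sqrt(13) ≈ 2135.0 - 3.6056*I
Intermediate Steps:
m(q) = -sqrt(2)*sqrt(q)/2 (m(q) = -sqrt(q + q)/2 = -sqrt(2)*sqrt(q)/2)
m(-26) - g = -sqrt(2)*sqrt(-26)/2 - 1*(-2135) = -sqrt(2)*I*sqrt(26)/2 + 2135 = -I*sqrt(13) + 2135 = 2135 - I*sqrt(13)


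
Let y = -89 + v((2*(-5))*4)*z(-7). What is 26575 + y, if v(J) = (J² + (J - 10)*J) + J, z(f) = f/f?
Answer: 30046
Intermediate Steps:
z(f) = 1
v(J) = J + J² + J*(-10 + J) (v(J) = (J² + (-10 + J)*J) + J = (J² + J*(-10 + J)) + J = J + J² + J*(-10 + J))
y = 3471 (y = -89 + (((2*(-5))*4)*(-9 + 2*((2*(-5))*4)))*1 = -89 + ((-10*4)*(-9 + 2*(-10*4)))*1 = -89 - 40*(-9 + 2*(-40))*1 = -89 - 40*(-9 - 80)*1 = -89 - 40*(-89)*1 = -89 + 3560*1 = -89 + 3560 = 3471)
26575 + y = 26575 + 3471 = 30046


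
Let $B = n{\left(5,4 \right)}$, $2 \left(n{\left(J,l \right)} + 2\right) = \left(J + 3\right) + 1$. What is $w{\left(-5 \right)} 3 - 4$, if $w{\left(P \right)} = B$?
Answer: $\frac{7}{2} \approx 3.5$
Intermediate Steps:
$n{\left(J,l \right)} = \frac{J}{2}$ ($n{\left(J,l \right)} = -2 + \frac{\left(J + 3\right) + 1}{2} = -2 + \frac{\left(3 + J\right) + 1}{2} = -2 + \frac{4 + J}{2} = -2 + \left(2 + \frac{J}{2}\right) = \frac{J}{2}$)
$B = \frac{5}{2}$ ($B = \frac{1}{2} \cdot 5 = \frac{5}{2} \approx 2.5$)
$w{\left(P \right)} = \frac{5}{2}$
$w{\left(-5 \right)} 3 - 4 = \frac{5}{2} \cdot 3 - 4 = \frac{15}{2} - 4 = \frac{7}{2}$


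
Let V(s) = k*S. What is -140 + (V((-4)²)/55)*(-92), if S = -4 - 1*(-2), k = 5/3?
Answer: -4436/33 ≈ -134.42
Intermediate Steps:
k = 5/3 (k = 5*(⅓) = 5/3 ≈ 1.6667)
S = -2 (S = -4 + 2 = -2)
V(s) = -10/3 (V(s) = (5/3)*(-2) = -10/3)
-140 + (V((-4)²)/55)*(-92) = -140 - 10/3/55*(-92) = -140 - 10/3*1/55*(-92) = -140 - 2/33*(-92) = -140 + 184/33 = -4436/33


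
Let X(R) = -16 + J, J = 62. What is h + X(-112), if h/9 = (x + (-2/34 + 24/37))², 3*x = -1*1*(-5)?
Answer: 36330050/395641 ≈ 91.826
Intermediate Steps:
x = 5/3 (x = (-1*1*(-5))/3 = (-1*(-5))/3 = (⅓)*5 = 5/3 ≈ 1.6667)
X(R) = 46 (X(R) = -16 + 62 = 46)
h = 18130564/395641 (h = 9*(5/3 + (-2/34 + 24/37))² = 9*(5/3 + (-2*1/34 + 24*(1/37)))² = 9*(5/3 + (-1/17 + 24/37))² = 9*(5/3 + 371/629)² = 9*(4258/1887)² = 9*(18130564/3560769) = 18130564/395641 ≈ 45.826)
h + X(-112) = 18130564/395641 + 46 = 36330050/395641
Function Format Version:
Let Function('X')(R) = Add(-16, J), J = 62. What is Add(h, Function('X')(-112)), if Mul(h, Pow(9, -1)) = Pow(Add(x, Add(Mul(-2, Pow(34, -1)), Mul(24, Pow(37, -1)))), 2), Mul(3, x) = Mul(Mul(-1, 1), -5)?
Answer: Rational(36330050, 395641) ≈ 91.826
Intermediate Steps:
x = Rational(5, 3) (x = Mul(Rational(1, 3), Mul(Mul(-1, 1), -5)) = Mul(Rational(1, 3), Mul(-1, -5)) = Mul(Rational(1, 3), 5) = Rational(5, 3) ≈ 1.6667)
Function('X')(R) = 46 (Function('X')(R) = Add(-16, 62) = 46)
h = Rational(18130564, 395641) (h = Mul(9, Pow(Add(Rational(5, 3), Add(Mul(-2, Pow(34, -1)), Mul(24, Pow(37, -1)))), 2)) = Mul(9, Pow(Add(Rational(5, 3), Add(Mul(-2, Rational(1, 34)), Mul(24, Rational(1, 37)))), 2)) = Mul(9, Pow(Add(Rational(5, 3), Add(Rational(-1, 17), Rational(24, 37))), 2)) = Mul(9, Pow(Add(Rational(5, 3), Rational(371, 629)), 2)) = Mul(9, Pow(Rational(4258, 1887), 2)) = Mul(9, Rational(18130564, 3560769)) = Rational(18130564, 395641) ≈ 45.826)
Add(h, Function('X')(-112)) = Add(Rational(18130564, 395641), 46) = Rational(36330050, 395641)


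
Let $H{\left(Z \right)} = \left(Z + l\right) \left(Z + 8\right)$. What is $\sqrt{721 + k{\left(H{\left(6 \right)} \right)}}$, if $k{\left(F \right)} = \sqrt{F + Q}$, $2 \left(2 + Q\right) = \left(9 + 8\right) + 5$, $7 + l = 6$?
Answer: $\sqrt{721 + \sqrt{79}} \approx 27.016$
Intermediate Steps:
$l = -1$ ($l = -7 + 6 = -1$)
$Q = 9$ ($Q = -2 + \frac{\left(9 + 8\right) + 5}{2} = -2 + \frac{17 + 5}{2} = -2 + \frac{1}{2} \cdot 22 = -2 + 11 = 9$)
$H{\left(Z \right)} = \left(-1 + Z\right) \left(8 + Z\right)$ ($H{\left(Z \right)} = \left(Z - 1\right) \left(Z + 8\right) = \left(-1 + Z\right) \left(8 + Z\right)$)
$k{\left(F \right)} = \sqrt{9 + F}$ ($k{\left(F \right)} = \sqrt{F + 9} = \sqrt{9 + F}$)
$\sqrt{721 + k{\left(H{\left(6 \right)} \right)}} = \sqrt{721 + \sqrt{9 + \left(-8 + 6^{2} + 7 \cdot 6\right)}} = \sqrt{721 + \sqrt{9 + \left(-8 + 36 + 42\right)}} = \sqrt{721 + \sqrt{9 + 70}} = \sqrt{721 + \sqrt{79}}$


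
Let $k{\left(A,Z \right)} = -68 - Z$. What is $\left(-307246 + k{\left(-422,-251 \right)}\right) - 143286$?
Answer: $-450349$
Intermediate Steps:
$\left(-307246 + k{\left(-422,-251 \right)}\right) - 143286 = \left(-307246 - -183\right) - 143286 = \left(-307246 + \left(-68 + 251\right)\right) - 143286 = \left(-307246 + 183\right) - 143286 = -307063 - 143286 = -450349$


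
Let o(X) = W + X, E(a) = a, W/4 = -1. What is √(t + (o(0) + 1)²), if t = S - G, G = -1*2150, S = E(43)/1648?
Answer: 5*√14659269/412 ≈ 46.465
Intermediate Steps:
W = -4 (W = 4*(-1) = -4)
o(X) = -4 + X
S = 43/1648 ≈ 0.026092
G = -2150
t = 3543243/1648 (t = 43/1648 - 1*(-2150) = 43/1648 + 2150 = 3543243/1648 ≈ 2150.0)
√(t + (o(0) + 1)²) = √(3543243/1648 + ((-4 + 0) + 1)²) = √(3543243/1648 + (-4 + 1)²) = √(3543243/1648 + (-3)²) = √(3543243/1648 + 9) = √(3558075/1648) = 5*√14659269/412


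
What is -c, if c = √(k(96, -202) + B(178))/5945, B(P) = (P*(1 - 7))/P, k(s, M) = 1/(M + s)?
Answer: -7*I*√1378/630170 ≈ -0.00041235*I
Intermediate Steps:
B(P) = -6 (B(P) = (P*(-6))/P = (-6*P)/P = -6)
c = 7*I*√1378/630170 (c = √(1/(-202 + 96) - 6)/5945 = √(1/(-106) - 6)*(1/5945) = √(-1/106 - 6)*(1/5945) = √(-637/106)*(1/5945) = (7*I*√1378/106)*(1/5945) = 7*I*√1378/630170 ≈ 0.00041235*I)
-c = -7*I*√1378/630170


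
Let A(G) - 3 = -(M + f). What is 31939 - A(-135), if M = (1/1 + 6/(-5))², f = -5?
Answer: 798276/25 ≈ 31931.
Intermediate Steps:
M = 1/25 (M = (1*1 + 6*(-⅕))² = (1 - 6/5)² = (-⅕)² = 1/25 ≈ 0.040000)
A(G) = 199/25 (A(G) = 3 - (1/25 - 5) = 3 - 1*(-124/25) = 3 + 124/25 = 199/25)
31939 - A(-135) = 31939 - 1*199/25 = 31939 - 199/25 = 798276/25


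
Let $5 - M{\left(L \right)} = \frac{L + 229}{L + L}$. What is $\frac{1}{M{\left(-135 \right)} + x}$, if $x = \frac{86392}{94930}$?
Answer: $\frac{1281555}{8020238} \approx 0.15979$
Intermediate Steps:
$x = \frac{43196}{47465}$ ($x = 86392 \cdot \frac{1}{94930} = \frac{43196}{47465} \approx 0.91006$)
$M{\left(L \right)} = 5 - \frac{229 + L}{2 L}$ ($M{\left(L \right)} = 5 - \frac{L + 229}{L + L} = 5 - \frac{229 + L}{2 L}$)
$\frac{1}{M{\left(-135 \right)} + x} = \frac{1}{\frac{-229 + 9 \left(-135\right)}{2 \left(-135\right)} + \frac{43196}{47465}} = \frac{1}{\frac{1}{2} \left(- \frac{1}{135}\right) \left(-229 - 1215\right) + \frac{43196}{47465}} = \frac{1}{\frac{1}{2} \left(- \frac{1}{135}\right) \left(-1444\right) + \frac{43196}{47465}} = \frac{1}{\frac{722}{135} + \frac{43196}{47465}} = \frac{1}{\frac{8020238}{1281555}} = \frac{1281555}{8020238}$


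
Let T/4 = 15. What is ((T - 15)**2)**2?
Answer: 4100625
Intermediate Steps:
T = 60 (T = 4*15 = 60)
((T - 15)**2)**2 = ((60 - 15)**2)**2 = (45**2)**2 = 2025**2 = 4100625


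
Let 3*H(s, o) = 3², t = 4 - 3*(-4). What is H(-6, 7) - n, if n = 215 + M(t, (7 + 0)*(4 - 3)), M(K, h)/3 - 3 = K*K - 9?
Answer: -962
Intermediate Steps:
t = 16 (t = 4 + 12 = 16)
M(K, h) = -18 + 3*K² (M(K, h) = 9 + 3*(K*K - 9) = 9 + 3*(K² - 9) = 9 + 3*(-9 + K²) = 9 + (-27 + 3*K²) = -18 + 3*K²)
H(s, o) = 3 (H(s, o) = (⅓)*3² = (⅓)*9 = 3)
n = 965 (n = 215 + (-18 + 3*16²) = 215 + (-18 + 3*256) = 215 + (-18 + 768) = 215 + 750 = 965)
H(-6, 7) - n = 3 - 1*965 = 3 - 965 = -962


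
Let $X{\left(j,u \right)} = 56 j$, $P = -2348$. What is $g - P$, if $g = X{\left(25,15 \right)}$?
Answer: $3748$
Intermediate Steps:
$g = 1400$ ($g = 56 \cdot 25 = 1400$)
$g - P = 1400 - -2348 = 1400 + 2348 = 3748$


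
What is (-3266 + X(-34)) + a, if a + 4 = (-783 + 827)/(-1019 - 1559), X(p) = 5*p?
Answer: -4434182/1289 ≈ -3440.0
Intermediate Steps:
a = -5178/1289 (a = -4 + (-783 + 827)/(-1019 - 1559) = -4 + 44/(-2578) = -4 + 44*(-1/2578) = -4 - 22/1289 = -5178/1289 ≈ -4.0171)
(-3266 + X(-34)) + a = (-3266 + 5*(-34)) - 5178/1289 = (-3266 - 170) - 5178/1289 = -3436 - 5178/1289 = -4434182/1289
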